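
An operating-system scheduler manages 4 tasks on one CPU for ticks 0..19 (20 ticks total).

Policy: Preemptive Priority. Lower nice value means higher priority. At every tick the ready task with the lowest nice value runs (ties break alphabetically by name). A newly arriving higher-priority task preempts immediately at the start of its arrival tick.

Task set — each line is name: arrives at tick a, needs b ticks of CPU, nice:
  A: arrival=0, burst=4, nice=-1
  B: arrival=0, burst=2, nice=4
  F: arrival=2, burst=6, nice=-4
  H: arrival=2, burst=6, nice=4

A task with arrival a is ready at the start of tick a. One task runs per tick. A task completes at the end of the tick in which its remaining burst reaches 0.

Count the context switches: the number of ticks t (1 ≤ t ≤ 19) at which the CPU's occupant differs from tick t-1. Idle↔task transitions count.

context switches = 5

t=0: ready={A,B} → run A
t=1: ready={A,B} → run A
t=2: ready={A,B,F,H} → run F
t=3: ready={A,B,F,H} → run F
t=4: ready={A,B,F,H} → run F
t=5: ready={A,B,F,H} → run F
t=6: ready={A,B,F,H} → run F
t=7: ready={A,B,F,H} → run F
t=8: ready={A,B,H} → run A
t=9: ready={A,B,H} → run A
t=10: ready={B,H} → run B
t=11: ready={B,H} → run B
t=12: ready={H} → run H
t=13: ready={H} → run H
t=14: ready={H} → run H
t=15: ready={H} → run H
t=16: ready={H} → run H
t=17: ready={H} → run H
t=18: (idle)
t=19: (idle)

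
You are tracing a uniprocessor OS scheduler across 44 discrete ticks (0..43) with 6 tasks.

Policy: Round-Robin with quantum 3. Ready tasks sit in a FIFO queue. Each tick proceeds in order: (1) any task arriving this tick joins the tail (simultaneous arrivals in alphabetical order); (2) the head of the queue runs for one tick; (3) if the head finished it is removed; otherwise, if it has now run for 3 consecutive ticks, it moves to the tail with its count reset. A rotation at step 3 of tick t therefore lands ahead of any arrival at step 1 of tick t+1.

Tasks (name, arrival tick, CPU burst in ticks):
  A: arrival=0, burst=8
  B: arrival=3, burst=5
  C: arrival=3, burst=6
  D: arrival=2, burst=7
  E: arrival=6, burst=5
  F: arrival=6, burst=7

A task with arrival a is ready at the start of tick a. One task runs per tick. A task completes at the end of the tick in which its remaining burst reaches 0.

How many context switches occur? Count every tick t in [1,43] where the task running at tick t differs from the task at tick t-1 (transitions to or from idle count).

t=0: queue=[A] q_used=0 → run A
t=1: queue=[A] q_used=1 → run A
t=2: queue=[A,D] q_used=2 → run A
t=3: queue=[D,A,B,C] q_used=0 → run D
t=4: queue=[D,A,B,C] q_used=1 → run D
t=5: queue=[D,A,B,C] q_used=2 → run D
t=6: queue=[A,B,C,D,E,F] q_used=0 → run A
t=7: queue=[A,B,C,D,E,F] q_used=1 → run A
t=8: queue=[A,B,C,D,E,F] q_used=2 → run A
t=9: queue=[B,C,D,E,F,A] q_used=0 → run B
t=10: queue=[B,C,D,E,F,A] q_used=1 → run B
t=11: queue=[B,C,D,E,F,A] q_used=2 → run B
t=12: queue=[C,D,E,F,A,B] q_used=0 → run C
t=13: queue=[C,D,E,F,A,B] q_used=1 → run C
t=14: queue=[C,D,E,F,A,B] q_used=2 → run C
t=15: queue=[D,E,F,A,B,C] q_used=0 → run D
t=16: queue=[D,E,F,A,B,C] q_used=1 → run D
t=17: queue=[D,E,F,A,B,C] q_used=2 → run D
t=18: queue=[E,F,A,B,C,D] q_used=0 → run E
t=19: queue=[E,F,A,B,C,D] q_used=1 → run E
t=20: queue=[E,F,A,B,C,D] q_used=2 → run E
t=21: queue=[F,A,B,C,D,E] q_used=0 → run F
t=22: queue=[F,A,B,C,D,E] q_used=1 → run F
t=23: queue=[F,A,B,C,D,E] q_used=2 → run F
t=24: queue=[A,B,C,D,E,F] q_used=0 → run A
t=25: queue=[A,B,C,D,E,F] q_used=1 → run A
t=26: queue=[B,C,D,E,F] q_used=0 → run B
t=27: queue=[B,C,D,E,F] q_used=1 → run B
t=28: queue=[C,D,E,F] q_used=0 → run C
t=29: queue=[C,D,E,F] q_used=1 → run C
t=30: queue=[C,D,E,F] q_used=2 → run C
t=31: queue=[D,E,F] q_used=0 → run D
t=32: queue=[E,F] q_used=0 → run E
t=33: queue=[E,F] q_used=1 → run E
t=34: queue=[F] q_used=0 → run F
t=35: queue=[F] q_used=1 → run F
t=36: queue=[F] q_used=2 → run F
t=37: queue=[F] q_used=0 → run F
t=38: (idle)
t=39: (idle)
t=40: (idle)
t=41: (idle)
t=42: (idle)
t=43: (idle)

context switches = 14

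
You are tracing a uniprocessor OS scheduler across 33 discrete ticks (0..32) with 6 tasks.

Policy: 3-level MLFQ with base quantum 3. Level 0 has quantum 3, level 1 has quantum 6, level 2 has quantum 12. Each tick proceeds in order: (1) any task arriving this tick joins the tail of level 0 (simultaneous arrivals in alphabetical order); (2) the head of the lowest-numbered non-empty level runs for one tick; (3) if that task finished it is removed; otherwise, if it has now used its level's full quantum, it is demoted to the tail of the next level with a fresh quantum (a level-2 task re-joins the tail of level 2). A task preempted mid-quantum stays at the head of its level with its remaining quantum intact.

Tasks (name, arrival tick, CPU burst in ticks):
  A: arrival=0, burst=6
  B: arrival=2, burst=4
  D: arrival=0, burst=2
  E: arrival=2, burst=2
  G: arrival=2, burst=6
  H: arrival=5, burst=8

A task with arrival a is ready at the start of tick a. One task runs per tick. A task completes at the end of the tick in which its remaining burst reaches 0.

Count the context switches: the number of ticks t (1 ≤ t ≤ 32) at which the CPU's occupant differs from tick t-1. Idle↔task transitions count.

t=0: L0/L1/L2 = AD/-/- → run A
t=1: L0/L1/L2 = AD/-/- → run A
t=2: L0/L1/L2 = ADBEG/-/- → run A
t=3: L0/L1/L2 = DBEG/A/- → run D
t=4: L0/L1/L2 = DBEG/A/- → run D
t=5: L0/L1/L2 = BEGH/A/- → run B
t=6: L0/L1/L2 = BEGH/A/- → run B
t=7: L0/L1/L2 = BEGH/A/- → run B
t=8: L0/L1/L2 = EGH/AB/- → run E
t=9: L0/L1/L2 = EGH/AB/- → run E
t=10: L0/L1/L2 = GH/AB/- → run G
t=11: L0/L1/L2 = GH/AB/- → run G
t=12: L0/L1/L2 = GH/AB/- → run G
t=13: L0/L1/L2 = H/ABG/- → run H
t=14: L0/L1/L2 = H/ABG/- → run H
t=15: L0/L1/L2 = H/ABG/- → run H
t=16: L0/L1/L2 = -/ABGH/- → run A
t=17: L0/L1/L2 = -/ABGH/- → run A
t=18: L0/L1/L2 = -/ABGH/- → run A
t=19: L0/L1/L2 = -/BGH/- → run B
t=20: L0/L1/L2 = -/GH/- → run G
t=21: L0/L1/L2 = -/GH/- → run G
t=22: L0/L1/L2 = -/GH/- → run G
t=23: L0/L1/L2 = -/H/- → run H
t=24: L0/L1/L2 = -/H/- → run H
t=25: L0/L1/L2 = -/H/- → run H
t=26: L0/L1/L2 = -/H/- → run H
t=27: L0/L1/L2 = -/H/- → run H
t=28: (idle)
t=29: (idle)
t=30: (idle)
t=31: (idle)
t=32: (idle)

context switches = 10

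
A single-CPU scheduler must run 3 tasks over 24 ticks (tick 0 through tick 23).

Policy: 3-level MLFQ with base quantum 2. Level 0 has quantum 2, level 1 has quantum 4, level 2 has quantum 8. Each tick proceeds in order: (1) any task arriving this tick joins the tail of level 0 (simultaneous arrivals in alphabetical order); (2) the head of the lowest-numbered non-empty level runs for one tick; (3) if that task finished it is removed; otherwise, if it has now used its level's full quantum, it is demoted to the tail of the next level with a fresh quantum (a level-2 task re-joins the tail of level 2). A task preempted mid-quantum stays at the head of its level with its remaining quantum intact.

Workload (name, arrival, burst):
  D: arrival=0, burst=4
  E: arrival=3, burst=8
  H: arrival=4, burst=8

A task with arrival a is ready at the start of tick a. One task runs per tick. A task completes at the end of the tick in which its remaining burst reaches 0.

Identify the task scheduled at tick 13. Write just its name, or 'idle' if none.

t=0: L0/L1/L2 = D/-/- → run D
t=1: L0/L1/L2 = D/-/- → run D
t=2: L0/L1/L2 = -/D/- → run D
t=3: L0/L1/L2 = E/D/- → run E
t=4: L0/L1/L2 = EH/D/- → run E
t=5: L0/L1/L2 = H/DE/- → run H
t=6: L0/L1/L2 = H/DE/- → run H
t=7: L0/L1/L2 = -/DEH/- → run D
t=8: L0/L1/L2 = -/EH/- → run E
t=9: L0/L1/L2 = -/EH/- → run E
t=10: L0/L1/L2 = -/EH/- → run E
t=11: L0/L1/L2 = -/EH/- → run E
t=12: L0/L1/L2 = -/H/E → run H
t=13: L0/L1/L2 = -/H/E → run H
t=14: L0/L1/L2 = -/H/E → run H
t=15: L0/L1/L2 = -/H/E → run H
t=16: L0/L1/L2 = -/-/EH → run E
t=17: L0/L1/L2 = -/-/EH → run E
t=18: L0/L1/L2 = -/-/H → run H
t=19: L0/L1/L2 = -/-/H → run H
t=20: (idle)
t=21: (idle)
t=22: (idle)
t=23: (idle)

running at tick 13 = H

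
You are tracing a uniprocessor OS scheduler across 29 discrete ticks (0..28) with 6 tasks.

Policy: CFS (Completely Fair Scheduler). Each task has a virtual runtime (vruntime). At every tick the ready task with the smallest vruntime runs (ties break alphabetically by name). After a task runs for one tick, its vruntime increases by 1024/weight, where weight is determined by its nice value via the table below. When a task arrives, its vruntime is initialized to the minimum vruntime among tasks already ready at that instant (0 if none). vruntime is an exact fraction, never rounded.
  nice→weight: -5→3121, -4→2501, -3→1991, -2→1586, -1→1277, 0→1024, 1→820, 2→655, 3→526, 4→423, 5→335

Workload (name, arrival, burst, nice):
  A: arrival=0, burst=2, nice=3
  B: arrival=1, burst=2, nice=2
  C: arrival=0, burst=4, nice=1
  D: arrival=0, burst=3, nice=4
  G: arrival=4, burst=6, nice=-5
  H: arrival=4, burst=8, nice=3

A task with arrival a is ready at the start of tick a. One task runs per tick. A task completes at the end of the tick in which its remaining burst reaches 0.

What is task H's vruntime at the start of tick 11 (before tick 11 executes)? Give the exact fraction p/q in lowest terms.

vruntime(H, start of tick 11) = 172288/53915

t=0: vr[A=0 C=0 D=0] → run A
t=1: vr[A=512/263 B=0 C=0 D=0] → run B
t=2: vr[A=512/263 B=1024/655 C=0 D=0] → run C
t=3: vr[A=512/263 B=1024/655 C=256/205 D=0] → run D
t=4: vr[A=512/263 B=1024/655 C=256/205 D=1024/423 G=256/205 H=256/205] → run C
t=5: vr[A=512/263 B=1024/655 C=512/205 D=1024/423 G=256/205 H=256/205] → run G
t=6: vr[A=512/263 B=1024/655 C=512/205 D=1024/423 G=1008896/639805 H=256/205] → run H
t=7: vr[A=512/263 B=1024/655 C=512/205 D=1024/423 G=1008896/639805 H=172288/53915] → run B
t=8: vr[A=512/263 C=512/205 D=1024/423 G=1008896/639805 H=172288/53915] → run G
t=9: vr[A=512/263 C=512/205 D=1024/423 G=1218816/639805 H=172288/53915] → run G
t=10: vr[A=512/263 C=512/205 D=1024/423 G=1428736/639805 H=172288/53915] → run A
t=11: vr[C=512/205 D=1024/423 G=1428736/639805 H=172288/53915] → run G
t=12: vr[C=512/205 D=1024/423 G=1638656/639805 H=172288/53915] → run D
t=13: vr[C=512/205 D=2048/423 G=1638656/639805 H=172288/53915] → run C
t=14: vr[C=768/205 D=2048/423 G=1638656/639805 H=172288/53915] → run G
t=15: vr[C=768/205 D=2048/423 G=1848576/639805 H=172288/53915] → run G
t=16: vr[C=768/205 D=2048/423 H=172288/53915] → run H
t=17: vr[C=768/205 D=2048/423 H=277248/53915] → run C
t=18: vr[D=2048/423 H=277248/53915] → run D
t=19: vr[H=277248/53915] → run H
t=20: vr[H=382208/53915] → run H
t=21: vr[H=487168/53915] → run H
t=22: vr[H=592128/53915] → run H
t=23: vr[H=697088/53915] → run H
t=24: vr[H=802048/53915] → run H
t=25: (idle)
t=26: (idle)
t=27: (idle)
t=28: (idle)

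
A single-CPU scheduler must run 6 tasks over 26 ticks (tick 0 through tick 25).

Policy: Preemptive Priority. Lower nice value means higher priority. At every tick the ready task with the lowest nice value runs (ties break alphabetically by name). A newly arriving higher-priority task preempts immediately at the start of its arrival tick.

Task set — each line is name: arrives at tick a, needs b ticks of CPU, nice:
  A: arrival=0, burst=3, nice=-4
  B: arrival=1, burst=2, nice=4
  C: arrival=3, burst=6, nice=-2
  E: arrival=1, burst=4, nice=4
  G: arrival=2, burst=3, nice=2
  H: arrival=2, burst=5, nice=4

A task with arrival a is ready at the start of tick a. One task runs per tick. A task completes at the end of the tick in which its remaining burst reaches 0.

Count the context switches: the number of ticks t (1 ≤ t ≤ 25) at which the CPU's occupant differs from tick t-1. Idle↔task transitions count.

t=0: ready={A} → run A
t=1: ready={A,B,E} → run A
t=2: ready={A,B,E,G,H} → run A
t=3: ready={B,C,E,G,H} → run C
t=4: ready={B,C,E,G,H} → run C
t=5: ready={B,C,E,G,H} → run C
t=6: ready={B,C,E,G,H} → run C
t=7: ready={B,C,E,G,H} → run C
t=8: ready={B,C,E,G,H} → run C
t=9: ready={B,E,G,H} → run G
t=10: ready={B,E,G,H} → run G
t=11: ready={B,E,G,H} → run G
t=12: ready={B,E,H} → run B
t=13: ready={B,E,H} → run B
t=14: ready={E,H} → run E
t=15: ready={E,H} → run E
t=16: ready={E,H} → run E
t=17: ready={E,H} → run E
t=18: ready={H} → run H
t=19: ready={H} → run H
t=20: ready={H} → run H
t=21: ready={H} → run H
t=22: ready={H} → run H
t=23: (idle)
t=24: (idle)
t=25: (idle)

context switches = 6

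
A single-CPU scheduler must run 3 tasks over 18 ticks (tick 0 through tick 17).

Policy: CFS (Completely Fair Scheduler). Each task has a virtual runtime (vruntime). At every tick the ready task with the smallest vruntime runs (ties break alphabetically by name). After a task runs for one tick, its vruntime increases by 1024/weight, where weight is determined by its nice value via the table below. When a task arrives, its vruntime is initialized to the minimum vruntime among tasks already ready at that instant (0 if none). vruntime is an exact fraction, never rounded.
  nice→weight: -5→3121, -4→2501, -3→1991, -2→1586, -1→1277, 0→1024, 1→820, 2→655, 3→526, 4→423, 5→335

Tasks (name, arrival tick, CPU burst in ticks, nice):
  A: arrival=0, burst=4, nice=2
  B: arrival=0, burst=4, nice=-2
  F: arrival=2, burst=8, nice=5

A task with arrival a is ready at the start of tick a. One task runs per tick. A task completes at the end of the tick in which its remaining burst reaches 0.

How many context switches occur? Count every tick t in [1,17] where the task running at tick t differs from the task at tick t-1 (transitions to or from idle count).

t=0: vr[A=0 B=0] → run A
t=1: vr[A=1024/655 B=0] → run B
t=2: vr[A=1024/655 B=512/793 F=512/793] → run B
t=3: vr[A=1024/655 B=1024/793 F=512/793] → run F
t=4: vr[A=1024/655 B=1024/793 F=983552/265655] → run B
t=5: vr[A=1024/655 B=1536/793 F=983552/265655] → run A
t=6: vr[A=2048/655 B=1536/793 F=983552/265655] → run B
t=7: vr[A=2048/655 F=983552/265655] → run A
t=8: vr[A=3072/655 F=983552/265655] → run F
t=9: vr[A=3072/655 F=1795584/265655] → run A
t=10: vr[F=1795584/265655] → run F
t=11: vr[F=2607616/265655] → run F
t=12: vr[F=3419648/265655] → run F
t=13: vr[F=846336/53131] → run F
t=14: vr[F=5043712/265655] → run F
t=15: vr[F=5855744/265655] → run F
t=16: (idle)
t=17: (idle)

context switches = 10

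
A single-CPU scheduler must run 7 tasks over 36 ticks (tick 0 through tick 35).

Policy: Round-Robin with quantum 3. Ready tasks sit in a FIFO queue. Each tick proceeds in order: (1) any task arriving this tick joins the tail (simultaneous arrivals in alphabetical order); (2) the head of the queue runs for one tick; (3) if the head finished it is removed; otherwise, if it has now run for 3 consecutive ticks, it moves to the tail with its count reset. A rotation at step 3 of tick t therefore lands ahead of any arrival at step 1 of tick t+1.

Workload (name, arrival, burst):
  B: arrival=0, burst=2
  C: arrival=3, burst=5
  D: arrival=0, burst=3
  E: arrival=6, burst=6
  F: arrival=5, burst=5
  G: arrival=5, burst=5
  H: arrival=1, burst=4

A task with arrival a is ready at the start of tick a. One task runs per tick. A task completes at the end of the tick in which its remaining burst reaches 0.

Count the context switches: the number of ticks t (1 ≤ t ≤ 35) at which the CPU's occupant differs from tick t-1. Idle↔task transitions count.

t=0: queue=[B,D] q_used=0 → run B
t=1: queue=[B,D,H] q_used=1 → run B
t=2: queue=[D,H] q_used=0 → run D
t=3: queue=[D,H,C] q_used=1 → run D
t=4: queue=[D,H,C] q_used=2 → run D
t=5: queue=[H,C,F,G] q_used=0 → run H
t=6: queue=[H,C,F,G,E] q_used=1 → run H
t=7: queue=[H,C,F,G,E] q_used=2 → run H
t=8: queue=[C,F,G,E,H] q_used=0 → run C
t=9: queue=[C,F,G,E,H] q_used=1 → run C
t=10: queue=[C,F,G,E,H] q_used=2 → run C
t=11: queue=[F,G,E,H,C] q_used=0 → run F
t=12: queue=[F,G,E,H,C] q_used=1 → run F
t=13: queue=[F,G,E,H,C] q_used=2 → run F
t=14: queue=[G,E,H,C,F] q_used=0 → run G
t=15: queue=[G,E,H,C,F] q_used=1 → run G
t=16: queue=[G,E,H,C,F] q_used=2 → run G
t=17: queue=[E,H,C,F,G] q_used=0 → run E
t=18: queue=[E,H,C,F,G] q_used=1 → run E
t=19: queue=[E,H,C,F,G] q_used=2 → run E
t=20: queue=[H,C,F,G,E] q_used=0 → run H
t=21: queue=[C,F,G,E] q_used=0 → run C
t=22: queue=[C,F,G,E] q_used=1 → run C
t=23: queue=[F,G,E] q_used=0 → run F
t=24: queue=[F,G,E] q_used=1 → run F
t=25: queue=[G,E] q_used=0 → run G
t=26: queue=[G,E] q_used=1 → run G
t=27: queue=[E] q_used=0 → run E
t=28: queue=[E] q_used=1 → run E
t=29: queue=[E] q_used=2 → run E
t=30: (idle)
t=31: (idle)
t=32: (idle)
t=33: (idle)
t=34: (idle)
t=35: (idle)

context switches = 12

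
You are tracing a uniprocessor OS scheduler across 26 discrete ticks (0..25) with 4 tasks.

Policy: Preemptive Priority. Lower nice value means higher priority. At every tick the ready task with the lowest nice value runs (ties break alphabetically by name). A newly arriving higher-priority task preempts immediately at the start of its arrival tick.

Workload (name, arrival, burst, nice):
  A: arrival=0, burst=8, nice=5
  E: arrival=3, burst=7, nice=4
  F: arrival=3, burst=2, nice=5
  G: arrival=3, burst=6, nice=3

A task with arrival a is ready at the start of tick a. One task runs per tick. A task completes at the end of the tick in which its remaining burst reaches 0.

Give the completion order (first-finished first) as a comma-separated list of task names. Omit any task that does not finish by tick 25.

t=0: ready={A} → run A
t=1: ready={A} → run A
t=2: ready={A} → run A
t=3: ready={A,E,F,G} → run G
t=4: ready={A,E,F,G} → run G
t=5: ready={A,E,F,G} → run G
t=6: ready={A,E,F,G} → run G
t=7: ready={A,E,F,G} → run G
t=8: ready={A,E,F,G} → run G
t=9: ready={A,E,F} → run E
t=10: ready={A,E,F} → run E
t=11: ready={A,E,F} → run E
t=12: ready={A,E,F} → run E
t=13: ready={A,E,F} → run E
t=14: ready={A,E,F} → run E
t=15: ready={A,E,F} → run E
t=16: ready={A,F} → run A
t=17: ready={A,F} → run A
t=18: ready={A,F} → run A
t=19: ready={A,F} → run A
t=20: ready={A,F} → run A
t=21: ready={F} → run F
t=22: ready={F} → run F
t=23: (idle)
t=24: (idle)
t=25: (idle)

completion order = G, E, A, F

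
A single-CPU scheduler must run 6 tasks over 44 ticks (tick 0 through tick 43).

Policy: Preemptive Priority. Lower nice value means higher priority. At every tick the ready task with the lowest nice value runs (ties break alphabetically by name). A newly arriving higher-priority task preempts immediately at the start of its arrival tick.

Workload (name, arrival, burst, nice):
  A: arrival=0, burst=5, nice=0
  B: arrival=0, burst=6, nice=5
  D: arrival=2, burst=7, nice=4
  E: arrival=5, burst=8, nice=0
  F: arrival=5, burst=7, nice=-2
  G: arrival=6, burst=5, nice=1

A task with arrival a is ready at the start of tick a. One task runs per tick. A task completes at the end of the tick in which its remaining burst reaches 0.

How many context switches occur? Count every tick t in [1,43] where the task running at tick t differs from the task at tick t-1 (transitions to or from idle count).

t=0: ready={A,B} → run A
t=1: ready={A,B} → run A
t=2: ready={A,B,D} → run A
t=3: ready={A,B,D} → run A
t=4: ready={A,B,D} → run A
t=5: ready={B,D,E,F} → run F
t=6: ready={B,D,E,F,G} → run F
t=7: ready={B,D,E,F,G} → run F
t=8: ready={B,D,E,F,G} → run F
t=9: ready={B,D,E,F,G} → run F
t=10: ready={B,D,E,F,G} → run F
t=11: ready={B,D,E,F,G} → run F
t=12: ready={B,D,E,G} → run E
t=13: ready={B,D,E,G} → run E
t=14: ready={B,D,E,G} → run E
t=15: ready={B,D,E,G} → run E
t=16: ready={B,D,E,G} → run E
t=17: ready={B,D,E,G} → run E
t=18: ready={B,D,E,G} → run E
t=19: ready={B,D,E,G} → run E
t=20: ready={B,D,G} → run G
t=21: ready={B,D,G} → run G
t=22: ready={B,D,G} → run G
t=23: ready={B,D,G} → run G
t=24: ready={B,D,G} → run G
t=25: ready={B,D} → run D
t=26: ready={B,D} → run D
t=27: ready={B,D} → run D
t=28: ready={B,D} → run D
t=29: ready={B,D} → run D
t=30: ready={B,D} → run D
t=31: ready={B,D} → run D
t=32: ready={B} → run B
t=33: ready={B} → run B
t=34: ready={B} → run B
t=35: ready={B} → run B
t=36: ready={B} → run B
t=37: ready={B} → run B
t=38: (idle)
t=39: (idle)
t=40: (idle)
t=41: (idle)
t=42: (idle)
t=43: (idle)

context switches = 6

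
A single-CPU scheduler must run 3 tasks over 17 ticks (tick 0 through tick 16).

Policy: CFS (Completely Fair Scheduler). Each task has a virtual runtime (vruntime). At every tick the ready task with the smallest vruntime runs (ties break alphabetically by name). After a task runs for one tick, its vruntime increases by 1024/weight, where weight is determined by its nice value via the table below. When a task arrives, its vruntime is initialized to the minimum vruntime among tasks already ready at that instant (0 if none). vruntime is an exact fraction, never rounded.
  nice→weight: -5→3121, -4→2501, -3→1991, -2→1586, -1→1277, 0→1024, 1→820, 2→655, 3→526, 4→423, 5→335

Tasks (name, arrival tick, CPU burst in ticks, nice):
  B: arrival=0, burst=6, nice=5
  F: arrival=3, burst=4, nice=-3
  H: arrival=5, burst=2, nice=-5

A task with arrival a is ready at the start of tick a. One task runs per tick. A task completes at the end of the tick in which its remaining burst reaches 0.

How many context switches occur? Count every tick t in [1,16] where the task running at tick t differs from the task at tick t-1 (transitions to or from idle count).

t=0: vr[B=0] → run B
t=1: vr[B=1024/335] → run B
t=2: vr[B=2048/335] → run B
t=3: vr[B=3072/335 F=3072/335] → run B
t=4: vr[B=4096/335 F=3072/335] → run F
t=5: vr[B=4096/335 F=6459392/666985 H=6459392/666985] → run F
t=6: vr[B=4096/335 F=6802432/666985 H=6459392/666985] → run H
t=7: vr[B=4096/335 F=6802432/666985 H=20842755072/2081660185] → run H
t=8: vr[B=4096/335 F=6802432/666985] → run F
t=9: vr[B=4096/335 F=7145472/666985] → run F
t=10: vr[B=4096/335] → run B
t=11: vr[B=1024/67] → run B
t=12: (idle)
t=13: (idle)
t=14: (idle)
t=15: (idle)
t=16: (idle)

context switches = 5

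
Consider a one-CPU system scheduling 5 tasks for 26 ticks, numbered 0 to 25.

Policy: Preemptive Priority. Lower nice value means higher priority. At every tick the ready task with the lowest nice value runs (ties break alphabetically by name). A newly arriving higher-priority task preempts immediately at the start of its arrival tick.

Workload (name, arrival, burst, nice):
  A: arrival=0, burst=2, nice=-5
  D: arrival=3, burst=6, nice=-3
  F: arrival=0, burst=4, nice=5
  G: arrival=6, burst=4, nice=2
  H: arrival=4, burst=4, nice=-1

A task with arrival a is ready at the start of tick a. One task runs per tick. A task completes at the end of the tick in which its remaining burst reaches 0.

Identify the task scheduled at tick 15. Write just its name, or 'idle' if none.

running at tick 15 = G

t=0: ready={A,F} → run A
t=1: ready={A,F} → run A
t=2: ready={F} → run F
t=3: ready={D,F} → run D
t=4: ready={D,F,H} → run D
t=5: ready={D,F,H} → run D
t=6: ready={D,F,G,H} → run D
t=7: ready={D,F,G,H} → run D
t=8: ready={D,F,G,H} → run D
t=9: ready={F,G,H} → run H
t=10: ready={F,G,H} → run H
t=11: ready={F,G,H} → run H
t=12: ready={F,G,H} → run H
t=13: ready={F,G} → run G
t=14: ready={F,G} → run G
t=15: ready={F,G} → run G
t=16: ready={F,G} → run G
t=17: ready={F} → run F
t=18: ready={F} → run F
t=19: ready={F} → run F
t=20: (idle)
t=21: (idle)
t=22: (idle)
t=23: (idle)
t=24: (idle)
t=25: (idle)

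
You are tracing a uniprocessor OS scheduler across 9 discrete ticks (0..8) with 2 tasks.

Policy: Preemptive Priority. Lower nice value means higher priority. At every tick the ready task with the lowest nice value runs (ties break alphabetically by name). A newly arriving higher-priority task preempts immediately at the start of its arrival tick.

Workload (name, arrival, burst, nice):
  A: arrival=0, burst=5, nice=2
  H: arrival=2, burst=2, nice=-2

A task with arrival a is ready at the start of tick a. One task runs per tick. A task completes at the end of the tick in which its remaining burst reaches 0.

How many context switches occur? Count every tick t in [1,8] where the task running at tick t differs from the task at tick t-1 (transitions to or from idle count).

context switches = 3

t=0: ready={A} → run A
t=1: ready={A} → run A
t=2: ready={A,H} → run H
t=3: ready={A,H} → run H
t=4: ready={A} → run A
t=5: ready={A} → run A
t=6: ready={A} → run A
t=7: (idle)
t=8: (idle)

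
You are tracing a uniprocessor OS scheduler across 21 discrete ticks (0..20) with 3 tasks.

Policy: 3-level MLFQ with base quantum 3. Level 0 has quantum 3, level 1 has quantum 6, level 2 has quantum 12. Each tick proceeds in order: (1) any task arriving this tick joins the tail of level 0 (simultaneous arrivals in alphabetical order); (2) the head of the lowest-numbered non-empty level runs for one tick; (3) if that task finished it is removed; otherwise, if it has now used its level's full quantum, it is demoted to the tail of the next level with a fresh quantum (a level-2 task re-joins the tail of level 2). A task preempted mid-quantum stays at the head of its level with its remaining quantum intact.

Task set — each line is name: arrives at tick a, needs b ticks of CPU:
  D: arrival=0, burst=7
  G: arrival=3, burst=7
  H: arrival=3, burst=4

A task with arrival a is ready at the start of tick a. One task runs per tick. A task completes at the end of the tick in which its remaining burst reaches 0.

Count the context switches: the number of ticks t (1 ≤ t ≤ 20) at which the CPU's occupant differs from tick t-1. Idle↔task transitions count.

t=0: L0/L1/L2 = D/-/- → run D
t=1: L0/L1/L2 = D/-/- → run D
t=2: L0/L1/L2 = D/-/- → run D
t=3: L0/L1/L2 = GH/D/- → run G
t=4: L0/L1/L2 = GH/D/- → run G
t=5: L0/L1/L2 = GH/D/- → run G
t=6: L0/L1/L2 = H/DG/- → run H
t=7: L0/L1/L2 = H/DG/- → run H
t=8: L0/L1/L2 = H/DG/- → run H
t=9: L0/L1/L2 = -/DGH/- → run D
t=10: L0/L1/L2 = -/DGH/- → run D
t=11: L0/L1/L2 = -/DGH/- → run D
t=12: L0/L1/L2 = -/DGH/- → run D
t=13: L0/L1/L2 = -/GH/- → run G
t=14: L0/L1/L2 = -/GH/- → run G
t=15: L0/L1/L2 = -/GH/- → run G
t=16: L0/L1/L2 = -/GH/- → run G
t=17: L0/L1/L2 = -/H/- → run H
t=18: (idle)
t=19: (idle)
t=20: (idle)

context switches = 6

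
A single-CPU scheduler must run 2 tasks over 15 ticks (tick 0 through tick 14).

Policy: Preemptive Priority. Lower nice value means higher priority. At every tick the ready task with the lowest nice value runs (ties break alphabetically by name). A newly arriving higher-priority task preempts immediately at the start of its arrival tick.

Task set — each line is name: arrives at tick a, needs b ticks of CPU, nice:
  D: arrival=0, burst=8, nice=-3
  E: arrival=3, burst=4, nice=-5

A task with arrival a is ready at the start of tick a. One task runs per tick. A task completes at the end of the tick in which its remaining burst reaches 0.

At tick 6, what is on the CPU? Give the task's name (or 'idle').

t=0: ready={D} → run D
t=1: ready={D} → run D
t=2: ready={D} → run D
t=3: ready={D,E} → run E
t=4: ready={D,E} → run E
t=5: ready={D,E} → run E
t=6: ready={D,E} → run E
t=7: ready={D} → run D
t=8: ready={D} → run D
t=9: ready={D} → run D
t=10: ready={D} → run D
t=11: ready={D} → run D
t=12: (idle)
t=13: (idle)
t=14: (idle)

running at tick 6 = E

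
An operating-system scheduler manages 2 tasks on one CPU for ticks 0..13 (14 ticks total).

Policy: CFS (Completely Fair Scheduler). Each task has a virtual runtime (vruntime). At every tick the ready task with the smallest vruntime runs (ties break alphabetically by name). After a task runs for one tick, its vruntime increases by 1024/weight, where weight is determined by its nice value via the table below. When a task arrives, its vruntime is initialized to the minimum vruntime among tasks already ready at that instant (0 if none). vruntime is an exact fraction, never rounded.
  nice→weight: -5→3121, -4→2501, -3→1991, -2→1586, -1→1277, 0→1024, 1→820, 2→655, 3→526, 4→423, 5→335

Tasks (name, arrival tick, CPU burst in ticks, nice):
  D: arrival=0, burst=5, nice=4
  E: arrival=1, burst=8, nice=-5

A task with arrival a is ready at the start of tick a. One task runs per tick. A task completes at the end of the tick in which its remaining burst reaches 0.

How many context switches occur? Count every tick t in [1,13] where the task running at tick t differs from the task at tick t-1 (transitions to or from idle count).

context switches = 3

t=0: vr[D=0] → run D
t=1: vr[D=1024/423 E=1024/423] → run D
t=2: vr[D=2048/423 E=1024/423] → run E
t=3: vr[D=2048/423 E=3629056/1320183] → run E
t=4: vr[D=2048/423 E=4062208/1320183] → run E
t=5: vr[D=2048/423 E=4495360/1320183] → run E
t=6: vr[D=2048/423 E=4928512/1320183] → run E
t=7: vr[D=2048/423 E=5361664/1320183] → run E
t=8: vr[D=2048/423 E=5794816/1320183] → run E
t=9: vr[D=2048/423 E=6227968/1320183] → run E
t=10: vr[D=2048/423] → run D
t=11: vr[D=1024/141] → run D
t=12: vr[D=4096/423] → run D
t=13: (idle)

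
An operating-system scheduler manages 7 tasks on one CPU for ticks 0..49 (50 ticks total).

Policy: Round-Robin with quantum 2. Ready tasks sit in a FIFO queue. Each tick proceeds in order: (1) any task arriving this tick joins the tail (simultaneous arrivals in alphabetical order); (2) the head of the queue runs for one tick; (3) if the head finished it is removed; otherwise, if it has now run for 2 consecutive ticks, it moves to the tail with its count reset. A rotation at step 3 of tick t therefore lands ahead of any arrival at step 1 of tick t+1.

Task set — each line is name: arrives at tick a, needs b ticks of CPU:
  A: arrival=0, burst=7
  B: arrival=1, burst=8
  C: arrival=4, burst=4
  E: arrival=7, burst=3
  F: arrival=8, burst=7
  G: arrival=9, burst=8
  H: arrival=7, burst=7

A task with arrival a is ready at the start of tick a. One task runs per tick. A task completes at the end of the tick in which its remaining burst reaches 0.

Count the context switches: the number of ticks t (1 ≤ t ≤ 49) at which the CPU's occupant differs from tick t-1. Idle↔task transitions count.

t=0: queue=[A] q_used=0 → run A
t=1: queue=[A,B] q_used=1 → run A
t=2: queue=[B,A] q_used=0 → run B
t=3: queue=[B,A] q_used=1 → run B
t=4: queue=[A,B,C] q_used=0 → run A
t=5: queue=[A,B,C] q_used=1 → run A
t=6: queue=[B,C,A] q_used=0 → run B
t=7: queue=[B,C,A,E,H] q_used=1 → run B
t=8: queue=[C,A,E,H,B,F] q_used=0 → run C
t=9: queue=[C,A,E,H,B,F,G] q_used=1 → run C
t=10: queue=[A,E,H,B,F,G,C] q_used=0 → run A
t=11: queue=[A,E,H,B,F,G,C] q_used=1 → run A
t=12: queue=[E,H,B,F,G,C,A] q_used=0 → run E
t=13: queue=[E,H,B,F,G,C,A] q_used=1 → run E
t=14: queue=[H,B,F,G,C,A,E] q_used=0 → run H
t=15: queue=[H,B,F,G,C,A,E] q_used=1 → run H
t=16: queue=[B,F,G,C,A,E,H] q_used=0 → run B
t=17: queue=[B,F,G,C,A,E,H] q_used=1 → run B
t=18: queue=[F,G,C,A,E,H,B] q_used=0 → run F
t=19: queue=[F,G,C,A,E,H,B] q_used=1 → run F
t=20: queue=[G,C,A,E,H,B,F] q_used=0 → run G
t=21: queue=[G,C,A,E,H,B,F] q_used=1 → run G
t=22: queue=[C,A,E,H,B,F,G] q_used=0 → run C
t=23: queue=[C,A,E,H,B,F,G] q_used=1 → run C
t=24: queue=[A,E,H,B,F,G] q_used=0 → run A
t=25: queue=[E,H,B,F,G] q_used=0 → run E
t=26: queue=[H,B,F,G] q_used=0 → run H
t=27: queue=[H,B,F,G] q_used=1 → run H
t=28: queue=[B,F,G,H] q_used=0 → run B
t=29: queue=[B,F,G,H] q_used=1 → run B
t=30: queue=[F,G,H] q_used=0 → run F
t=31: queue=[F,G,H] q_used=1 → run F
t=32: queue=[G,H,F] q_used=0 → run G
t=33: queue=[G,H,F] q_used=1 → run G
t=34: queue=[H,F,G] q_used=0 → run H
t=35: queue=[H,F,G] q_used=1 → run H
t=36: queue=[F,G,H] q_used=0 → run F
t=37: queue=[F,G,H] q_used=1 → run F
t=38: queue=[G,H,F] q_used=0 → run G
t=39: queue=[G,H,F] q_used=1 → run G
t=40: queue=[H,F,G] q_used=0 → run H
t=41: queue=[F,G] q_used=0 → run F
t=42: queue=[G] q_used=0 → run G
t=43: queue=[G] q_used=1 → run G
t=44: (idle)
t=45: (idle)
t=46: (idle)
t=47: (idle)
t=48: (idle)
t=49: (idle)

context switches = 24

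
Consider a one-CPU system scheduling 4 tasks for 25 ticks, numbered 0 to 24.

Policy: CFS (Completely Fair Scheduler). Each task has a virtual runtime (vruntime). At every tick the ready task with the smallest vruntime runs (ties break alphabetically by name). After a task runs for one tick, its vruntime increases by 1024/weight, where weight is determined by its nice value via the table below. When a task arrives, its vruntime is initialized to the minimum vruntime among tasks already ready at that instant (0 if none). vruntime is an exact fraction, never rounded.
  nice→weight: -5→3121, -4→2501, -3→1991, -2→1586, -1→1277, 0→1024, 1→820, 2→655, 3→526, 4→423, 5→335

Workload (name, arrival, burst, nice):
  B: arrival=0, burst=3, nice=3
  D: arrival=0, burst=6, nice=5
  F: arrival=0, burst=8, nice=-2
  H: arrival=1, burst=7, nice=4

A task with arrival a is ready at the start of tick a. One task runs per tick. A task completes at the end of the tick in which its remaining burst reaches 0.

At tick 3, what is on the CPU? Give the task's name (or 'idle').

running at tick 3 = H

t=0: vr[B=0 D=0 F=0] → run B
t=1: vr[B=512/263 D=0 F=0 H=0] → run D
t=2: vr[B=512/263 D=1024/335 F=0 H=0] → run F
t=3: vr[B=512/263 D=1024/335 F=512/793 H=0] → run H
t=4: vr[B=512/263 D=1024/335 F=512/793 H=1024/423] → run F
t=5: vr[B=512/263 D=1024/335 F=1024/793 H=1024/423] → run F
t=6: vr[B=512/263 D=1024/335 F=1536/793 H=1024/423] → run F
t=7: vr[B=512/263 D=1024/335 F=2048/793 H=1024/423] → run B
t=8: vr[B=1024/263 D=1024/335 F=2048/793 H=1024/423] → run H
t=9: vr[B=1024/263 D=1024/335 F=2048/793 H=2048/423] → run F
t=10: vr[B=1024/263 D=1024/335 F=2560/793 H=2048/423] → run D
t=11: vr[B=1024/263 D=2048/335 F=2560/793 H=2048/423] → run F
t=12: vr[B=1024/263 D=2048/335 F=3072/793 H=2048/423] → run F
t=13: vr[B=1024/263 D=2048/335 F=3584/793 H=2048/423] → run B
t=14: vr[D=2048/335 F=3584/793 H=2048/423] → run F
t=15: vr[D=2048/335 H=2048/423] → run H
t=16: vr[D=2048/335 H=1024/141] → run D
t=17: vr[D=3072/335 H=1024/141] → run H
t=18: vr[D=3072/335 H=4096/423] → run D
t=19: vr[D=4096/335 H=4096/423] → run H
t=20: vr[D=4096/335 H=5120/423] → run H
t=21: vr[D=4096/335 H=2048/141] → run D
t=22: vr[D=1024/67 H=2048/141] → run H
t=23: vr[D=1024/67] → run D
t=24: (idle)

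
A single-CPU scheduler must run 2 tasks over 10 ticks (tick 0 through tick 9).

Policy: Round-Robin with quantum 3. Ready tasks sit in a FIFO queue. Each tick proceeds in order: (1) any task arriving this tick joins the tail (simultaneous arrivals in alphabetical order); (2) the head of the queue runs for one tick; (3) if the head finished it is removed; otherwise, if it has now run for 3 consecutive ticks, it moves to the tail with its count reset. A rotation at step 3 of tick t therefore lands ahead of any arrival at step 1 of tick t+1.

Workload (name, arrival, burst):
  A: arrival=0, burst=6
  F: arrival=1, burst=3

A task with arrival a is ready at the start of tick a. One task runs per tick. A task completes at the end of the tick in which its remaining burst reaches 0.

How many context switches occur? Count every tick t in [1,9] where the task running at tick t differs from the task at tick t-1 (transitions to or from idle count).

context switches = 3

t=0: queue=[A] q_used=0 → run A
t=1: queue=[A,F] q_used=1 → run A
t=2: queue=[A,F] q_used=2 → run A
t=3: queue=[F,A] q_used=0 → run F
t=4: queue=[F,A] q_used=1 → run F
t=5: queue=[F,A] q_used=2 → run F
t=6: queue=[A] q_used=0 → run A
t=7: queue=[A] q_used=1 → run A
t=8: queue=[A] q_used=2 → run A
t=9: (idle)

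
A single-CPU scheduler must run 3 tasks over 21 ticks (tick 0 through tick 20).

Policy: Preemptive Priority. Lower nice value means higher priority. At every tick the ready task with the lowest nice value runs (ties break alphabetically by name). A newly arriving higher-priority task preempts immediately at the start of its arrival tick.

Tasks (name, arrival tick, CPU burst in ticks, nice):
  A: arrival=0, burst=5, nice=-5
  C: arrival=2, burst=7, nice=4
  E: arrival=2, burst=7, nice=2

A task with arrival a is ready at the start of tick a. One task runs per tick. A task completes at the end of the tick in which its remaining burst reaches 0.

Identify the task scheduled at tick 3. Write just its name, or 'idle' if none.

running at tick 3 = A

t=0: ready={A} → run A
t=1: ready={A} → run A
t=2: ready={A,C,E} → run A
t=3: ready={A,C,E} → run A
t=4: ready={A,C,E} → run A
t=5: ready={C,E} → run E
t=6: ready={C,E} → run E
t=7: ready={C,E} → run E
t=8: ready={C,E} → run E
t=9: ready={C,E} → run E
t=10: ready={C,E} → run E
t=11: ready={C,E} → run E
t=12: ready={C} → run C
t=13: ready={C} → run C
t=14: ready={C} → run C
t=15: ready={C} → run C
t=16: ready={C} → run C
t=17: ready={C} → run C
t=18: ready={C} → run C
t=19: (idle)
t=20: (idle)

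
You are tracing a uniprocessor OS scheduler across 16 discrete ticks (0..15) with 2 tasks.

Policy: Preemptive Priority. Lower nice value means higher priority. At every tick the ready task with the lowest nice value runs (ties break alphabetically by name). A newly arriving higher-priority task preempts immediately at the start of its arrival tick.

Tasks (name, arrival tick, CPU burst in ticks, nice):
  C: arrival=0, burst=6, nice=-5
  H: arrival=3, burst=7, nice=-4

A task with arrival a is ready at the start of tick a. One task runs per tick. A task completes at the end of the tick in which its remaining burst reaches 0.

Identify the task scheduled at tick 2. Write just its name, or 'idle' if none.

t=0: ready={C} → run C
t=1: ready={C} → run C
t=2: ready={C} → run C
t=3: ready={C,H} → run C
t=4: ready={C,H} → run C
t=5: ready={C,H} → run C
t=6: ready={H} → run H
t=7: ready={H} → run H
t=8: ready={H} → run H
t=9: ready={H} → run H
t=10: ready={H} → run H
t=11: ready={H} → run H
t=12: ready={H} → run H
t=13: (idle)
t=14: (idle)
t=15: (idle)

running at tick 2 = C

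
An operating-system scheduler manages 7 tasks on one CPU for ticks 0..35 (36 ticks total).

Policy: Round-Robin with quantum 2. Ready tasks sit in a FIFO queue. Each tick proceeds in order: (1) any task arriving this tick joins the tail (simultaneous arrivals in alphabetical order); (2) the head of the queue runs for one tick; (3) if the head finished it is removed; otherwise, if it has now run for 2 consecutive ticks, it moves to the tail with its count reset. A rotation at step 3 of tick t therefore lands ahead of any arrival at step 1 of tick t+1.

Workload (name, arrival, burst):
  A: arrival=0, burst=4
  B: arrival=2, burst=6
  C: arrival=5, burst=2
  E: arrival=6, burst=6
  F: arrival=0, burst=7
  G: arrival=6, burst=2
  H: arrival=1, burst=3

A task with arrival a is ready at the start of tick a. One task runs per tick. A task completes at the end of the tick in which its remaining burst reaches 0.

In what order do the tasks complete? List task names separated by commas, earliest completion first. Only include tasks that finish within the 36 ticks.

t=0: queue=[A,F] q_used=0 → run A
t=1: queue=[A,F,H] q_used=1 → run A
t=2: queue=[F,H,A,B] q_used=0 → run F
t=3: queue=[F,H,A,B] q_used=1 → run F
t=4: queue=[H,A,B,F] q_used=0 → run H
t=5: queue=[H,A,B,F,C] q_used=1 → run H
t=6: queue=[A,B,F,C,H,E,G] q_used=0 → run A
t=7: queue=[A,B,F,C,H,E,G] q_used=1 → run A
t=8: queue=[B,F,C,H,E,G] q_used=0 → run B
t=9: queue=[B,F,C,H,E,G] q_used=1 → run B
t=10: queue=[F,C,H,E,G,B] q_used=0 → run F
t=11: queue=[F,C,H,E,G,B] q_used=1 → run F
t=12: queue=[C,H,E,G,B,F] q_used=0 → run C
t=13: queue=[C,H,E,G,B,F] q_used=1 → run C
t=14: queue=[H,E,G,B,F] q_used=0 → run H
t=15: queue=[E,G,B,F] q_used=0 → run E
t=16: queue=[E,G,B,F] q_used=1 → run E
t=17: queue=[G,B,F,E] q_used=0 → run G
t=18: queue=[G,B,F,E] q_used=1 → run G
t=19: queue=[B,F,E] q_used=0 → run B
t=20: queue=[B,F,E] q_used=1 → run B
t=21: queue=[F,E,B] q_used=0 → run F
t=22: queue=[F,E,B] q_used=1 → run F
t=23: queue=[E,B,F] q_used=0 → run E
t=24: queue=[E,B,F] q_used=1 → run E
t=25: queue=[B,F,E] q_used=0 → run B
t=26: queue=[B,F,E] q_used=1 → run B
t=27: queue=[F,E] q_used=0 → run F
t=28: queue=[E] q_used=0 → run E
t=29: queue=[E] q_used=1 → run E
t=30: (idle)
t=31: (idle)
t=32: (idle)
t=33: (idle)
t=34: (idle)
t=35: (idle)

completion order = A, C, H, G, B, F, E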